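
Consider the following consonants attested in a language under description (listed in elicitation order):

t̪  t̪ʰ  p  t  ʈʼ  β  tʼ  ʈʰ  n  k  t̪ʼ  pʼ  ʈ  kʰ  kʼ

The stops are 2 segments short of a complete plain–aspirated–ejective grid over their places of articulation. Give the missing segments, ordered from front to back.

Plain: /p/ (bilabial), /t̪/ (dental), /t/ (alveolar), /ʈ/ (retroflex), /k/ (velar).
Aspirated: /t̪ʰ/ (dental), /ʈʰ/ (retroflex), /kʰ/ (velar).
Ejective: /pʼ/ (bilabial), /t̪ʼ/ (dental), /tʼ/ (alveolar), /ʈʼ/ (retroflex), /kʼ/ (velar).
Gaps, from front to back: bilabial lacks aspirated (/pʰ/); alveolar lacks aspirated (/tʰ/).

/pʰ/, /tʰ/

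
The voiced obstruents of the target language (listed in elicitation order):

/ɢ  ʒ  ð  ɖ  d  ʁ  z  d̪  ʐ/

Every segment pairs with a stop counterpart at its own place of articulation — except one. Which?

Dental: /d̪/ ~ /ð/
Alveolar: /d/ ~ /z/
Retroflex: /ɖ/ ~ /ʐ/
Uvular: /ɢ/ ~ /ʁ/
Postalveolar: only /ʒ/ (fricative); no stop partner.
So /ʒ/ is the unpaired segment.

/ʒ/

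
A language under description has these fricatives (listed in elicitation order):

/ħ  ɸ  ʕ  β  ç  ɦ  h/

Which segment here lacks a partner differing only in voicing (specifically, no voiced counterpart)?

/ç/

Bilabial: /ɸ/ ~ /β/
Pharyngeal: /ħ/ ~ /ʕ/
Glottal: /h/ ~ /ɦ/
Palatal: only /ç/ (voiceless); no voiced partner.
So /ç/ is the unpaired segment.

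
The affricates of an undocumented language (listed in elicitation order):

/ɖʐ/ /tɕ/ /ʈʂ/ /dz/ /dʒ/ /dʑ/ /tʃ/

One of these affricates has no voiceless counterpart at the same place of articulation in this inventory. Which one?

Postalveolar: /tʃ/ ~ /dʒ/
Retroflex: /ʈʂ/ ~ /ɖʐ/
Alveolo-palatal: /tɕ/ ~ /dʑ/
Alveolar: only /dz/ (voiced); no voiceless partner.
So /dz/ is the unpaired segment.

/dz/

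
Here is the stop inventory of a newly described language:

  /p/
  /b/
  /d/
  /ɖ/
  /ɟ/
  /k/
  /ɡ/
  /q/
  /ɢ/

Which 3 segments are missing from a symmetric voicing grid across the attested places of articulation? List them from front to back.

/t/, /ʈ/, /c/

place of articulation  voiceless  voiced  
bilabial          p         b       
alveolar          —         d       
retroflex         —         ɖ       
palatal           —         ɟ       
velar             k         ɡ       
uvular            q         ɢ       
Gaps, from front to back: alveolar lacks voiceless (/t/); retroflex lacks voiceless (/ʈ/); palatal lacks voiceless (/c/).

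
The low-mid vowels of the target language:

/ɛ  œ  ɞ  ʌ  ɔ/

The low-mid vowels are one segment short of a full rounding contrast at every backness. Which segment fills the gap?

/ɜ/

front: unrounded /ɛ/, rounded /œ/.
central: unrounded —, rounded /ɞ/.
back: unrounded /ʌ/, rounded /ɔ/.
The central row has no unrounded member, so the gap is the central unrounded vowel /ɜ/.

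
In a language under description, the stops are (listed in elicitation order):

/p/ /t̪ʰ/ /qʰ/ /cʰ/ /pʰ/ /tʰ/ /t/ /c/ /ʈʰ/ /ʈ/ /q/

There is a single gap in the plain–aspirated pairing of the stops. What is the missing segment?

place of articulation  plain     aspirated
bilabial          p         pʰ      
dental            —         t̪ʰ     
alveolar          t         tʰ      
retroflex         ʈ         ʈʰ      
palatal           c         cʰ      
uvular            q         qʰ      
The dental row has no plain member, so the gap is the plain dental stop /t̪/.

/t̪/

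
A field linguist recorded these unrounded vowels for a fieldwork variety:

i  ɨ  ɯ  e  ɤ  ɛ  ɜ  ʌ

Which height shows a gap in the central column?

high-mid

Front: /i/ (high), /e/ (high-mid), /ɛ/ (low-mid).
Central: /ɨ/ (high), /ɜ/ (low-mid).
Back: /ɯ/ (high), /ɤ/ (high-mid), /ʌ/ (low-mid).
Every height has a central member except high-mid, where /ɘ/ would be expected.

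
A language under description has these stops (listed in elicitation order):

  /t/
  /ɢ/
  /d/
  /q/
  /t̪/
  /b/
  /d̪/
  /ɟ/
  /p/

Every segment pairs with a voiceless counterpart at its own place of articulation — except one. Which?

/ɟ/

Bilabial: /p/ ~ /b/
Dental: /t̪/ ~ /d̪/
Alveolar: /t/ ~ /d/
Uvular: /q/ ~ /ɢ/
Palatal: only /ɟ/ (voiced); no voiceless partner.
So /ɟ/ is the unpaired segment.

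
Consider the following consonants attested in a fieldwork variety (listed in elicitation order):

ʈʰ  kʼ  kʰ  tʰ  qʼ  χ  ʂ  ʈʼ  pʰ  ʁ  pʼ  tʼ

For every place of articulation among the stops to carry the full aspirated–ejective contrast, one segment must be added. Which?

/qʰ/

bilabial: aspirated /pʰ/, ejective /pʼ/.
alveolar: aspirated /tʰ/, ejective /tʼ/.
retroflex: aspirated /ʈʰ/, ejective /ʈʼ/.
velar: aspirated /kʰ/, ejective /kʼ/.
uvular: aspirated —, ejective /qʼ/.
The uvular row has no aspirated member, so the gap is the aspirated uvular stop /qʰ/.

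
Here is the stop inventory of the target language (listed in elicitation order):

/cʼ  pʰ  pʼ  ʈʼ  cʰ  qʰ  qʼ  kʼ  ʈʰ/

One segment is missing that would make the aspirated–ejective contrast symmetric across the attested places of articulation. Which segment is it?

Aspirated: /pʰ/ (bilabial), /ʈʰ/ (retroflex), /cʰ/ (palatal), /qʰ/ (uvular).
Ejective: /pʼ/ (bilabial), /ʈʼ/ (retroflex), /cʼ/ (palatal), /kʼ/ (velar), /qʼ/ (uvular).
The velar row has no aspirated member, so the gap is the aspirated velar stop /kʰ/.

/kʰ/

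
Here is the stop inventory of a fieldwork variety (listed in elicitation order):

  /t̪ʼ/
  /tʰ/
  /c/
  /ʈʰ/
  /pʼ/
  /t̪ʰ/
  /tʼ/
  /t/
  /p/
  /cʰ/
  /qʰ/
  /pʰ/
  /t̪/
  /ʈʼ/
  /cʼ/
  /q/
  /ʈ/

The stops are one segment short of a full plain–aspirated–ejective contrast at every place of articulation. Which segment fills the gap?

/qʼ/

bilabial: plain /p/, aspirated /pʰ/, ejective /pʼ/.
dental: plain /t̪/, aspirated /t̪ʰ/, ejective /t̪ʼ/.
alveolar: plain /t/, aspirated /tʰ/, ejective /tʼ/.
retroflex: plain /ʈ/, aspirated /ʈʰ/, ejective /ʈʼ/.
palatal: plain /c/, aspirated /cʰ/, ejective /cʼ/.
uvular: plain /q/, aspirated /qʰ/, ejective —.
The uvular row has no ejective member, so the gap is the ejective uvular stop /qʼ/.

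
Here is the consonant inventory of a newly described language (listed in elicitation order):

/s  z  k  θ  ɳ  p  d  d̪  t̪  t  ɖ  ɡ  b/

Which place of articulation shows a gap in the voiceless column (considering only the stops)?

Voiceless: /p/ (bilabial), /t̪/ (dental), /t/ (alveolar), /k/ (velar).
Voiced: /b/ (bilabial), /d̪/ (dental), /d/ (alveolar), /ɖ/ (retroflex), /ɡ/ (velar).
Every place of articulation has a voiceless member except retroflex, where /ʈ/ would be expected.

retroflex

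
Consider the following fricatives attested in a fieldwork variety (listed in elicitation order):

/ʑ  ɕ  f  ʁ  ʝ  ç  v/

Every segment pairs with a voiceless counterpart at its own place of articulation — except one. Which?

Labiodental: /f/ ~ /v/
Alveolo-palatal: /ɕ/ ~ /ʑ/
Palatal: /ç/ ~ /ʝ/
Uvular: only /ʁ/ (voiced); no voiceless partner.
So /ʁ/ is the unpaired segment.

/ʁ/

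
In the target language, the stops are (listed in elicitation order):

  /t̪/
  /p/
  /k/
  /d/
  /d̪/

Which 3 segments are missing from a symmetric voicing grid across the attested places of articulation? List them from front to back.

/b/, /t/, /ɡ/

bilabial: voiceless /p/, voiced —.
dental: voiceless /t̪/, voiced /d̪/.
alveolar: voiceless —, voiced /d/.
velar: voiceless /k/, voiced —.
Gaps, from front to back: bilabial lacks voiced (/b/); alveolar lacks voiceless (/t/); velar lacks voiced (/ɡ/).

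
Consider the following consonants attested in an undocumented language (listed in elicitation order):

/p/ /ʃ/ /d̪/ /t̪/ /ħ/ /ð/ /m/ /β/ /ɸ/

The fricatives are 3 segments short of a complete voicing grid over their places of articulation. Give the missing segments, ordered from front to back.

/θ/, /ʒ/, /ʕ/

Voiceless: /ɸ/ (bilabial), /ʃ/ (postalveolar), /ħ/ (pharyngeal).
Voiced: /β/ (bilabial), /ð/ (dental).
Gaps, from front to back: dental lacks voiceless (/θ/); postalveolar lacks voiced (/ʒ/); pharyngeal lacks voiced (/ʕ/).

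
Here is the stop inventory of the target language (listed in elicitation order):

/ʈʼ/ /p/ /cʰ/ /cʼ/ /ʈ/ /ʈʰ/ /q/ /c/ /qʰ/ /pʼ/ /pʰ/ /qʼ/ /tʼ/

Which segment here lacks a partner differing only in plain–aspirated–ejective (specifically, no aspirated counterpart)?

Bilabial: /p/ ~ /pʰ/ ~ /pʼ/
Retroflex: /ʈ/ ~ /ʈʰ/ ~ /ʈʼ/
Palatal: /c/ ~ /cʰ/ ~ /cʼ/
Uvular: /q/ ~ /qʰ/ ~ /qʼ/
Alveolar: only /tʼ/ (ejective); no aspirated partner.
So /tʼ/ is the unpaired segment.

/tʼ/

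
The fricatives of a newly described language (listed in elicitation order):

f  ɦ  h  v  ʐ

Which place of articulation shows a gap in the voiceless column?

retroflex

Voiceless: /f/ (labiodental), /h/ (glottal).
Voiced: /v/ (labiodental), /ʐ/ (retroflex), /ɦ/ (glottal).
Every place of articulation has a voiceless member except retroflex, where /ʂ/ would be expected.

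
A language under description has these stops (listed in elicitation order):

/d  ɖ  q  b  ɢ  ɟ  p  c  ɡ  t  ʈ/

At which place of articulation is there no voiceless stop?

place of articulation  voiceless  voiced  
bilabial          p         b       
alveolar          t         d       
retroflex         ʈ         ɖ       
palatal           c         ɟ       
velar             —         ɡ       
uvular            q         ɢ       
Every place of articulation has a voiceless member except velar, where /k/ would be expected.

velar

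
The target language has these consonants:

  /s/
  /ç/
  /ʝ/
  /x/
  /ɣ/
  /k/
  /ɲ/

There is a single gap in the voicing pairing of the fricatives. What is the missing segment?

Voiceless: /s/ (alveolar), /ç/ (palatal), /x/ (velar).
Voiced: /ʝ/ (palatal), /ɣ/ (velar).
The alveolar row has no voiced member, so the gap is the voiced alveolar fricative /z/.

/z/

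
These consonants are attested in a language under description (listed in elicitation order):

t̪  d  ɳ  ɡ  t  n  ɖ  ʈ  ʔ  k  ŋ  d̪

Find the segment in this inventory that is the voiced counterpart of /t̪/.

/t̪/ is a voiceless dental stop.
The voiced counterpart is a voiced dental stop — in this inventory, /d̪/.

/d̪/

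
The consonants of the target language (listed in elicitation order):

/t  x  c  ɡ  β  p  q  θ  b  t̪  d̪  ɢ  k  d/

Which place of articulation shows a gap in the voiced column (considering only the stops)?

Voiceless: /p/ (bilabial), /t̪/ (dental), /t/ (alveolar), /c/ (palatal), /k/ (velar), /q/ (uvular).
Voiced: /b/ (bilabial), /d̪/ (dental), /d/ (alveolar), /ɡ/ (velar), /ɢ/ (uvular).
Every place of articulation has a voiced member except palatal, where /ɟ/ would be expected.

palatal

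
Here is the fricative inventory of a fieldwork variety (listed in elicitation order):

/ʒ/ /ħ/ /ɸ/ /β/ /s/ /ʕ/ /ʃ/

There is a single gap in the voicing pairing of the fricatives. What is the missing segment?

Voiceless: /ɸ/ (bilabial), /s/ (alveolar), /ʃ/ (postalveolar), /ħ/ (pharyngeal).
Voiced: /β/ (bilabial), /ʒ/ (postalveolar), /ʕ/ (pharyngeal).
The alveolar row has no voiced member, so the gap is the voiced alveolar fricative /z/.

/z/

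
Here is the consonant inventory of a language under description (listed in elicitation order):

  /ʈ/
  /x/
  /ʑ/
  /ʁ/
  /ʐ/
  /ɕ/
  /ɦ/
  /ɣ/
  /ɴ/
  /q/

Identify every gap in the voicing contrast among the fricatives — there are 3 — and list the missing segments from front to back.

place of articulation  voiceless  voiced  
retroflex         —         ʐ       
alveolo-palatal   ɕ         ʑ       
velar             x         ɣ       
uvular            —         ʁ       
glottal           —         ɦ       
Gaps, from front to back: retroflex lacks voiceless (/ʂ/); uvular lacks voiceless (/χ/); glottal lacks voiceless (/h/).

/ʂ/, /χ/, /h/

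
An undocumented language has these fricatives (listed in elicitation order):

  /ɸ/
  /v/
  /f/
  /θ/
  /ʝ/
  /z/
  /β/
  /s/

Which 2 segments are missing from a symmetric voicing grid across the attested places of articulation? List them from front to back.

/ð/, /ç/

bilabial: voiceless /ɸ/, voiced /β/.
labiodental: voiceless /f/, voiced /v/.
dental: voiceless /θ/, voiced —.
alveolar: voiceless /s/, voiced /z/.
palatal: voiceless —, voiced /ʝ/.
Gaps, from front to back: dental lacks voiced (/ð/); palatal lacks voiceless (/ç/).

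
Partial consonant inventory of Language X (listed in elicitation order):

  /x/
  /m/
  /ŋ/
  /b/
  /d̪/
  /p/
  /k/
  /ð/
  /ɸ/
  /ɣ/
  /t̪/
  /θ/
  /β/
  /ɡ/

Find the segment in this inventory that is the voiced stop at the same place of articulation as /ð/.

/ð/ is a voiced dental fricative.
The voiced stop at the same place is a voiced dental stop — in this inventory, /d̪/.

/d̪/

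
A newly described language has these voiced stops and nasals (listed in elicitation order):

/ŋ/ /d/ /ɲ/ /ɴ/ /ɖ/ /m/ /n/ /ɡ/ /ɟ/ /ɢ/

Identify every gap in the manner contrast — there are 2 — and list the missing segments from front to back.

bilabial: oral stop —, nasal /m/.
alveolar: oral stop /d/, nasal /n/.
retroflex: oral stop /ɖ/, nasal —.
palatal: oral stop /ɟ/, nasal /ɲ/.
velar: oral stop /ɡ/, nasal /ŋ/.
uvular: oral stop /ɢ/, nasal /ɴ/.
Gaps, from front to back: bilabial lacks oral stop (/b/); retroflex lacks nasal (/ɳ/).

/b/, /ɳ/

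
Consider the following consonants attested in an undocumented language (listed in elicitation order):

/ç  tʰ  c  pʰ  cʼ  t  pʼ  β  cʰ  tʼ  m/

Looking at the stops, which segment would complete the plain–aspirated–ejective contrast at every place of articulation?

/p/

Plain: /t/ (alveolar), /c/ (palatal).
Aspirated: /pʰ/ (bilabial), /tʰ/ (alveolar), /cʰ/ (palatal).
Ejective: /pʼ/ (bilabial), /tʼ/ (alveolar), /cʼ/ (palatal).
The bilabial row has no plain member, so the gap is the plain bilabial stop /p/.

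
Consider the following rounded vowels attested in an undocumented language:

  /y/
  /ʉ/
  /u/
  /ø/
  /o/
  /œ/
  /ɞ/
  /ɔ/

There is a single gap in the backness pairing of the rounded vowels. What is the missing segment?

/ɵ/

height            front     central   back    
high              y         ʉ         u       
high-mid          ø         —         o       
low-mid           œ         ɞ         ɔ       
The high-mid row has no central member, so the gap is the high-mid central rounded vowel /ɵ/.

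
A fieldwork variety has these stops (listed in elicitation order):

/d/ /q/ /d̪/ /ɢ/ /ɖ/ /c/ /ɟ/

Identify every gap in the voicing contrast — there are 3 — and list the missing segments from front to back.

place of articulation  voiceless  voiced  
dental            —         d̪      
alveolar          —         d       
retroflex         —         ɖ       
palatal           c         ɟ       
uvular            q         ɢ       
Gaps, from front to back: dental lacks voiceless (/t̪/); alveolar lacks voiceless (/t/); retroflex lacks voiceless (/ʈ/).

/t̪/, /t/, /ʈ/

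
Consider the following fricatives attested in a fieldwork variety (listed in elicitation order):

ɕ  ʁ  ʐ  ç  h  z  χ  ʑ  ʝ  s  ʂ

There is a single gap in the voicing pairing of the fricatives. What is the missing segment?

/ɦ/

Voiceless: /s/ (alveolar), /ʂ/ (retroflex), /ɕ/ (alveolo-palatal), /ç/ (palatal), /χ/ (uvular), /h/ (glottal).
Voiced: /z/ (alveolar), /ʐ/ (retroflex), /ʑ/ (alveolo-palatal), /ʝ/ (palatal), /ʁ/ (uvular).
The glottal row has no voiced member, so the gap is the voiced glottal fricative /ɦ/.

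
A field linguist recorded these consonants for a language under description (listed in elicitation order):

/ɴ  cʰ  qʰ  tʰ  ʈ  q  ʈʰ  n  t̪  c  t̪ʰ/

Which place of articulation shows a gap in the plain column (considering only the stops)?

place of articulation  plain     aspirated
dental            t̪        t̪ʰ     
alveolar          —         tʰ      
retroflex         ʈ         ʈʰ      
palatal           c         cʰ      
uvular            q         qʰ      
Every place of articulation has a plain member except alveolar, where /t/ would be expected.

alveolar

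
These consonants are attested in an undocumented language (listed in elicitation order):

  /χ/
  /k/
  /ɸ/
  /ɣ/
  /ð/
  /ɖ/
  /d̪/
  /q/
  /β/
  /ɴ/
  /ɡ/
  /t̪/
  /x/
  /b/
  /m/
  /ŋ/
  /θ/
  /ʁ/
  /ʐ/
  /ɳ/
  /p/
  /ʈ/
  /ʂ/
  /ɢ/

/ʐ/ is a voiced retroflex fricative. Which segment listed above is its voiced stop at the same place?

The voiced stop at the same place is a voiced retroflex stop — in this inventory, /ɖ/.

/ɖ/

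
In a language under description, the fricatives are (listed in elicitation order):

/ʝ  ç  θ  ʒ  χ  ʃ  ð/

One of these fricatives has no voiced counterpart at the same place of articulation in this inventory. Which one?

/χ/

Dental: /θ/ ~ /ð/
Postalveolar: /ʃ/ ~ /ʒ/
Palatal: /ç/ ~ /ʝ/
Uvular: only /χ/ (voiceless); no voiced partner.
So /χ/ is the unpaired segment.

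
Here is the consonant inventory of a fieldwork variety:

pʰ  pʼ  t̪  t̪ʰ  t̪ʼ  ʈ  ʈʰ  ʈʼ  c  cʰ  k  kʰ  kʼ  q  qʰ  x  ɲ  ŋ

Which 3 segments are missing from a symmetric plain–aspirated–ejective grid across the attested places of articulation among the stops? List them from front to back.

bilabial: plain —, aspirated /pʰ/, ejective /pʼ/.
dental: plain /t̪/, aspirated /t̪ʰ/, ejective /t̪ʼ/.
retroflex: plain /ʈ/, aspirated /ʈʰ/, ejective /ʈʼ/.
palatal: plain /c/, aspirated /cʰ/, ejective —.
velar: plain /k/, aspirated /kʰ/, ejective /kʼ/.
uvular: plain /q/, aspirated /qʰ/, ejective —.
Gaps, from front to back: bilabial lacks plain (/p/); palatal lacks ejective (/cʼ/); uvular lacks ejective (/qʼ/).

/p/, /cʼ/, /qʼ/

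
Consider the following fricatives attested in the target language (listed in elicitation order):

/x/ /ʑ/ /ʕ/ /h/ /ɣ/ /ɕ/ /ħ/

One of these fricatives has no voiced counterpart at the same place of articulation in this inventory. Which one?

Alveolo-palatal: /ɕ/ ~ /ʑ/
Velar: /x/ ~ /ɣ/
Pharyngeal: /ħ/ ~ /ʕ/
Glottal: only /h/ (voiceless); no voiced partner.
So /h/ is the unpaired segment.

/h/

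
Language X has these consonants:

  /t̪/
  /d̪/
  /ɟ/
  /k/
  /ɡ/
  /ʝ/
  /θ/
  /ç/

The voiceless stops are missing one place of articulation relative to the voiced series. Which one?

dental: voiceless /t̪/, voiced /d̪/.
palatal: voiceless —, voiced /ɟ/.
velar: voiceless /k/, voiced /ɡ/.
Every place of articulation has a voiceless member except palatal, where /c/ would be expected.

palatal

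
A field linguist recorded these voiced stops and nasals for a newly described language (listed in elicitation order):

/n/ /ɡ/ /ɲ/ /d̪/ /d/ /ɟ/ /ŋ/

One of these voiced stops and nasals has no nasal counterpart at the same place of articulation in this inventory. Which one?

/d̪/

Alveolar: /d/ ~ /n/
Palatal: /ɟ/ ~ /ɲ/
Velar: /ɡ/ ~ /ŋ/
Dental: only /d̪/ (oral stop); no nasal partner.
So /d̪/ is the unpaired segment.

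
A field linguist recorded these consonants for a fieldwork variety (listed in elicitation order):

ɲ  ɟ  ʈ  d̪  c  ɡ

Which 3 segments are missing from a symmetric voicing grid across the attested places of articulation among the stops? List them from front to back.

/t̪/, /ɖ/, /k/

place of articulation  voiceless  voiced  
dental            —         d̪      
retroflex         ʈ         —       
palatal           c         ɟ       
velar             —         ɡ       
Gaps, from front to back: dental lacks voiceless (/t̪/); retroflex lacks voiced (/ɖ/); velar lacks voiceless (/k/).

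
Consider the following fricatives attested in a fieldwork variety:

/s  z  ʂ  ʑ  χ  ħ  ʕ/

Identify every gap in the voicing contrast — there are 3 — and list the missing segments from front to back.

/ʐ/, /ɕ/, /ʁ/

alveolar: voiceless /s/, voiced /z/.
retroflex: voiceless /ʂ/, voiced —.
alveolo-palatal: voiceless —, voiced /ʑ/.
uvular: voiceless /χ/, voiced —.
pharyngeal: voiceless /ħ/, voiced /ʕ/.
Gaps, from front to back: retroflex lacks voiced (/ʐ/); alveolo-palatal lacks voiceless (/ɕ/); uvular lacks voiced (/ʁ/).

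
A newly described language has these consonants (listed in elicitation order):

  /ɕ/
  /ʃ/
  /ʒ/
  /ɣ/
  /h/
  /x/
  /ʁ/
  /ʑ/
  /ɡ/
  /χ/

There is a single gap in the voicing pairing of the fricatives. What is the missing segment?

/ɦ/

place of articulation  voiceless  voiced  
postalveolar      ʃ         ʒ       
alveolo-palatal   ɕ         ʑ       
velar             x         ɣ       
uvular            χ         ʁ       
glottal           h         —       
The glottal row has no voiced member, so the gap is the voiced glottal fricative /ɦ/.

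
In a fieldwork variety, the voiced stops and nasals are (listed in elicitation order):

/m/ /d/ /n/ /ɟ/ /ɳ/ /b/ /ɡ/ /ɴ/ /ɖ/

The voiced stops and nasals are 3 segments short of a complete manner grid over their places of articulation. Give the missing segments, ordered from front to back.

bilabial: oral stop /b/, nasal /m/.
alveolar: oral stop /d/, nasal /n/.
retroflex: oral stop /ɖ/, nasal /ɳ/.
palatal: oral stop /ɟ/, nasal —.
velar: oral stop /ɡ/, nasal —.
uvular: oral stop —, nasal /ɴ/.
Gaps, from front to back: palatal lacks nasal (/ɲ/); velar lacks nasal (/ŋ/); uvular lacks oral stop (/ɢ/).

/ɲ/, /ŋ/, /ɢ/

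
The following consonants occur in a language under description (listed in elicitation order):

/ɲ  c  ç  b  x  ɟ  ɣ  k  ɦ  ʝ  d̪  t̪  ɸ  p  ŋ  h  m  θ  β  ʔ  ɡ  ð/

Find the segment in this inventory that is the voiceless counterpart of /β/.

/ɸ/

/β/ is a voiced bilabial fricative.
The voiceless counterpart is a voiceless bilabial fricative — in this inventory, /ɸ/.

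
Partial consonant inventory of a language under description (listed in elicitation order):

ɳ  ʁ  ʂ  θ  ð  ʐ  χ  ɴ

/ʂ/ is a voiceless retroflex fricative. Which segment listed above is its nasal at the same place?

/ɳ/

The nasal at the same place is a retroflex nasal — in this inventory, /ɳ/.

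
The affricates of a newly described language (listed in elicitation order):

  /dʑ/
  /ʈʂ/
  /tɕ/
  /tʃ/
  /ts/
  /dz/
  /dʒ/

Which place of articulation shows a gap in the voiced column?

retroflex

alveolar: voiceless /ts/, voiced /dz/.
postalveolar: voiceless /tʃ/, voiced /dʒ/.
retroflex: voiceless /ʈʂ/, voiced —.
alveolo-palatal: voiceless /tɕ/, voiced /dʑ/.
Every place of articulation has a voiced member except retroflex, where /ɖʐ/ would be expected.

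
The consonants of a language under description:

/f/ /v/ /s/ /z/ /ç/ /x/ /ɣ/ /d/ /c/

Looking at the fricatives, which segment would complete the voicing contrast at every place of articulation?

labiodental: voiceless /f/, voiced /v/.
alveolar: voiceless /s/, voiced /z/.
palatal: voiceless /ç/, voiced —.
velar: voiceless /x/, voiced /ɣ/.
The palatal row has no voiced member, so the gap is the voiced palatal fricative /ʝ/.

/ʝ/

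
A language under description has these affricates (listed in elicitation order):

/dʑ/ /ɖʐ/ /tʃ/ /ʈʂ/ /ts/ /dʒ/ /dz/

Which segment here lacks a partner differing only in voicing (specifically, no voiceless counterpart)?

/dʑ/

Alveolar: /ts/ ~ /dz/
Postalveolar: /tʃ/ ~ /dʒ/
Retroflex: /ʈʂ/ ~ /ɖʐ/
Alveolo-palatal: only /dʑ/ (voiced); no voiceless partner.
So /dʑ/ is the unpaired segment.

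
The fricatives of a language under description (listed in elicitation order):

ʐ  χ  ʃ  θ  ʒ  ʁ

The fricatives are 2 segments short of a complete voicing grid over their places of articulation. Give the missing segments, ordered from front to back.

/ð/, /ʂ/

dental: voiceless /θ/, voiced —.
postalveolar: voiceless /ʃ/, voiced /ʒ/.
retroflex: voiceless —, voiced /ʐ/.
uvular: voiceless /χ/, voiced /ʁ/.
Gaps, from front to back: dental lacks voiced (/ð/); retroflex lacks voiceless (/ʂ/).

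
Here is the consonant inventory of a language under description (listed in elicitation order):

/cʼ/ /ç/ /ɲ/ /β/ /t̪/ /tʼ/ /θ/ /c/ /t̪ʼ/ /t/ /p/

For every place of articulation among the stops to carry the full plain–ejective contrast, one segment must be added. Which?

/pʼ/

Plain: /p/ (bilabial), /t̪/ (dental), /t/ (alveolar), /c/ (palatal).
Ejective: /t̪ʼ/ (dental), /tʼ/ (alveolar), /cʼ/ (palatal).
The bilabial row has no ejective member, so the gap is the ejective bilabial stop /pʼ/.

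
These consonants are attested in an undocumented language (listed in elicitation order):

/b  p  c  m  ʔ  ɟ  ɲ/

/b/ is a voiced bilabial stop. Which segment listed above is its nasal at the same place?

The nasal at the same place is a bilabial nasal — in this inventory, /m/.

/m/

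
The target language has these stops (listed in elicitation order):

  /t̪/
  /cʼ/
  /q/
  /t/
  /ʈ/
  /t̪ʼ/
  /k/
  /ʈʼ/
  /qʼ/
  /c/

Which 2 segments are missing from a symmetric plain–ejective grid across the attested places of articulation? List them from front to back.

/tʼ/, /kʼ/

place of articulation  plain     ejective
dental            t̪        t̪ʼ     
alveolar          t         —       
retroflex         ʈ         ʈʼ      
palatal           c         cʼ      
velar             k         —       
uvular            q         qʼ      
Gaps, from front to back: alveolar lacks ejective (/tʼ/); velar lacks ejective (/kʼ/).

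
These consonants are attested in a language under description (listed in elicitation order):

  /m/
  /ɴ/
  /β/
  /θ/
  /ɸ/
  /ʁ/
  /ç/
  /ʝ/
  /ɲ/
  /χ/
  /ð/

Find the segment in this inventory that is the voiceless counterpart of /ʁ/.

/ʁ/ is a voiced uvular fricative.
The voiceless counterpart is a voiceless uvular fricative — in this inventory, /χ/.

/χ/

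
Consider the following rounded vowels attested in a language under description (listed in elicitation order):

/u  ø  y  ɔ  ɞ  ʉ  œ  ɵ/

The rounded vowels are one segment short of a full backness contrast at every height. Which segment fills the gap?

/o/

Front: /y/ (high), /ø/ (high-mid), /œ/ (low-mid).
Central: /ʉ/ (high), /ɵ/ (high-mid), /ɞ/ (low-mid).
Back: /u/ (high), /ɔ/ (low-mid).
The high-mid row has no back member, so the gap is the high-mid back rounded vowel /o/.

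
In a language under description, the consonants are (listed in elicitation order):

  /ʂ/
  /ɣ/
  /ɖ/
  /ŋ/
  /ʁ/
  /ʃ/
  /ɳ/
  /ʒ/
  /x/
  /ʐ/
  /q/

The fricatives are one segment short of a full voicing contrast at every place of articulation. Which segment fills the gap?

place of articulation  voiceless  voiced  
postalveolar      ʃ         ʒ       
retroflex         ʂ         ʐ       
velar             x         ɣ       
uvular            —         ʁ       
The uvular row has no voiceless member, so the gap is the voiceless uvular fricative /χ/.

/χ/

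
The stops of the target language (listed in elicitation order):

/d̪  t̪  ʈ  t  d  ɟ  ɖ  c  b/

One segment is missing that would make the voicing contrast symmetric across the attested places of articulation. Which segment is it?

/p/

place of articulation  voiceless  voiced  
bilabial          —         b       
dental            t̪        d̪      
alveolar          t         d       
retroflex         ʈ         ɖ       
palatal           c         ɟ       
The bilabial row has no voiceless member, so the gap is the voiceless bilabial stop /p/.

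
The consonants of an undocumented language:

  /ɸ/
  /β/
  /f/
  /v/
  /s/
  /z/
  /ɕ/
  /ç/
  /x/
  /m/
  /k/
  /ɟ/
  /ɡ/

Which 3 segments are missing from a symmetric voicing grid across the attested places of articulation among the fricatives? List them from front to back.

Voiceless: /ɸ/ (bilabial), /f/ (labiodental), /s/ (alveolar), /ɕ/ (alveolo-palatal), /ç/ (palatal), /x/ (velar).
Voiced: /β/ (bilabial), /v/ (labiodental), /z/ (alveolar).
Gaps, from front to back: alveolo-palatal lacks voiced (/ʑ/); palatal lacks voiced (/ʝ/); velar lacks voiced (/ɣ/).

/ʑ/, /ʝ/, /ɣ/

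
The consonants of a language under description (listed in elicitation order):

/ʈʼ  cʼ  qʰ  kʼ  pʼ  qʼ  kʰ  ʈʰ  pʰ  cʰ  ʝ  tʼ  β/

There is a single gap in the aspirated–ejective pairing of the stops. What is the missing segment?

Aspirated: /pʰ/ (bilabial), /ʈʰ/ (retroflex), /cʰ/ (palatal), /kʰ/ (velar), /qʰ/ (uvular).
Ejective: /pʼ/ (bilabial), /tʼ/ (alveolar), /ʈʼ/ (retroflex), /cʼ/ (palatal), /kʼ/ (velar), /qʼ/ (uvular).
The alveolar row has no aspirated member, so the gap is the aspirated alveolar stop /tʰ/.

/tʰ/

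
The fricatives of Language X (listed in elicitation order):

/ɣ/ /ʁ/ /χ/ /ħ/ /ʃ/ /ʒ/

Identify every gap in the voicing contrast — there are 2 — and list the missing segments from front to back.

postalveolar: voiceless /ʃ/, voiced /ʒ/.
velar: voiceless —, voiced /ɣ/.
uvular: voiceless /χ/, voiced /ʁ/.
pharyngeal: voiceless /ħ/, voiced —.
Gaps, from front to back: velar lacks voiceless (/x/); pharyngeal lacks voiced (/ʕ/).

/x/, /ʕ/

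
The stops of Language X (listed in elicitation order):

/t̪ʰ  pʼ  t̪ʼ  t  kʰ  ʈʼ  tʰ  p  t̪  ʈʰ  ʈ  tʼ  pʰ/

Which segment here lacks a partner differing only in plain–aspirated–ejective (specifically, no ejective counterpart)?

Bilabial: /p/ ~ /pʰ/ ~ /pʼ/
Dental: /t̪/ ~ /t̪ʰ/ ~ /t̪ʼ/
Alveolar: /t/ ~ /tʰ/ ~ /tʼ/
Retroflex: /ʈ/ ~ /ʈʰ/ ~ /ʈʼ/
Velar: only /kʰ/ (aspirated); no ejective partner.
So /kʰ/ is the unpaired segment.

/kʰ/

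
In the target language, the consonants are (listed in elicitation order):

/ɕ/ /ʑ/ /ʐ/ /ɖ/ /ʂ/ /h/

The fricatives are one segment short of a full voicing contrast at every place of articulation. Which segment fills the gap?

place of articulation  voiceless  voiced  
retroflex         ʂ         ʐ       
alveolo-palatal   ɕ         ʑ       
glottal           h         —       
The glottal row has no voiced member, so the gap is the voiced glottal fricative /ɦ/.

/ɦ/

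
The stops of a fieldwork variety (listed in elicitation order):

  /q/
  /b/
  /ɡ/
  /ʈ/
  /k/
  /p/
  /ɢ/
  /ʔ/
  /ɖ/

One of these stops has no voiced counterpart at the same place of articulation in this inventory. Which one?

Bilabial: /p/ ~ /b/
Retroflex: /ʈ/ ~ /ɖ/
Velar: /k/ ~ /ɡ/
Uvular: /q/ ~ /ɢ/
Glottal: only /ʔ/ (voiceless); no voiced partner.
So /ʔ/ is the unpaired segment.

/ʔ/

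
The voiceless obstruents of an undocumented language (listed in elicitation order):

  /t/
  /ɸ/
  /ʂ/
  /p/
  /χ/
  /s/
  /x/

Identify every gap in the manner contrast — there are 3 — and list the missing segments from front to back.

bilabial: stop /p/, fricative /ɸ/.
alveolar: stop /t/, fricative /s/.
retroflex: stop —, fricative /ʂ/.
velar: stop —, fricative /x/.
uvular: stop —, fricative /χ/.
Gaps, from front to back: retroflex lacks stop (/ʈ/); velar lacks stop (/k/); uvular lacks stop (/q/).

/ʈ/, /k/, /q/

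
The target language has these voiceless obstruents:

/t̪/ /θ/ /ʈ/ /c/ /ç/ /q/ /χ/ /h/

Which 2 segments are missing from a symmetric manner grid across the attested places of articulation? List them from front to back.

place of articulation  stop      fricative
dental            t̪        θ       
retroflex         ʈ         —       
palatal           c         ç       
uvular            q         χ       
glottal           —         h       
Gaps, from front to back: retroflex lacks fricative (/ʂ/); glottal lacks stop (/ʔ/).

/ʂ/, /ʔ/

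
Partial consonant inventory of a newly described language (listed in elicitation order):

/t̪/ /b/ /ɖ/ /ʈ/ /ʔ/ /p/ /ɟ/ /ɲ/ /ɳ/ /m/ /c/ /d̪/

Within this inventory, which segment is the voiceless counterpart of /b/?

/b/ is a voiced bilabial stop.
The voiceless counterpart is a voiceless bilabial stop — in this inventory, /p/.

/p/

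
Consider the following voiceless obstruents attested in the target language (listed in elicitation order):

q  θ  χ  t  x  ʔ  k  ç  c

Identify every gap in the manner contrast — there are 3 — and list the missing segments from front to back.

place of articulation  stop      fricative
dental            —         θ       
alveolar          t         —       
palatal           c         ç       
velar             k         x       
uvular            q         χ       
glottal           ʔ         —       
Gaps, from front to back: dental lacks stop (/t̪/); alveolar lacks fricative (/s/); glottal lacks fricative (/h/).

/t̪/, /s/, /h/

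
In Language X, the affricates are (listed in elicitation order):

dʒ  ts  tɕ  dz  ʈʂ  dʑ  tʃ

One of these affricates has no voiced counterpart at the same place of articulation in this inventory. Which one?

/ʈʂ/

Alveolar: /ts/ ~ /dz/
Postalveolar: /tʃ/ ~ /dʒ/
Alveolo-palatal: /tɕ/ ~ /dʑ/
Retroflex: only /ʈʂ/ (voiceless); no voiced partner.
So /ʈʂ/ is the unpaired segment.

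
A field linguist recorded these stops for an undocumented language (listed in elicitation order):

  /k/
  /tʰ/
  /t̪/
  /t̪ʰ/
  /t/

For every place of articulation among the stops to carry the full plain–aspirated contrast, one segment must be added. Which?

Plain: /t̪/ (dental), /t/ (alveolar), /k/ (velar).
Aspirated: /t̪ʰ/ (dental), /tʰ/ (alveolar).
The velar row has no aspirated member, so the gap is the aspirated velar stop /kʰ/.

/kʰ/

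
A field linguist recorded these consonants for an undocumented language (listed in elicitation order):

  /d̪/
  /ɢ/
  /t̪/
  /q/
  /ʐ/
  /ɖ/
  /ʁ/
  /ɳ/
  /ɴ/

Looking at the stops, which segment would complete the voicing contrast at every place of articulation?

place of articulation  voiceless  voiced  
dental            t̪        d̪      
retroflex         —         ɖ       
uvular            q         ɢ       
The retroflex row has no voiceless member, so the gap is the voiceless retroflex stop /ʈ/.

/ʈ/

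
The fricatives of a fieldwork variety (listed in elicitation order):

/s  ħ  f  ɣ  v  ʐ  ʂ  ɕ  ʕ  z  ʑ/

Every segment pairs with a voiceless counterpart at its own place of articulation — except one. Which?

Labiodental: /f/ ~ /v/
Alveolar: /s/ ~ /z/
Retroflex: /ʂ/ ~ /ʐ/
Alveolo-palatal: /ɕ/ ~ /ʑ/
Pharyngeal: /ħ/ ~ /ʕ/
Velar: only /ɣ/ (voiced); no voiceless partner.
So /ɣ/ is the unpaired segment.

/ɣ/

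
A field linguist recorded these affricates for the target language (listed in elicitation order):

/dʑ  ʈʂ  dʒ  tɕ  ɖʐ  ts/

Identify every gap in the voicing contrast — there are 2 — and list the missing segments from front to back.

Voiceless: /ts/ (alveolar), /ʈʂ/ (retroflex), /tɕ/ (alveolo-palatal).
Voiced: /dʒ/ (postalveolar), /ɖʐ/ (retroflex), /dʑ/ (alveolo-palatal).
Gaps, from front to back: alveolar lacks voiced (/dz/); postalveolar lacks voiceless (/tʃ/).

/dz/, /tʃ/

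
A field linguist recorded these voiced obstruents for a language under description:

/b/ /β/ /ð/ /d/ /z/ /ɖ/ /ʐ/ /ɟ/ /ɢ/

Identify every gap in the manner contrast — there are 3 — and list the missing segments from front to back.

Stop: /b/ (bilabial), /d/ (alveolar), /ɖ/ (retroflex), /ɟ/ (palatal), /ɢ/ (uvular).
Fricative: /β/ (bilabial), /ð/ (dental), /z/ (alveolar), /ʐ/ (retroflex).
Gaps, from front to back: dental lacks stop (/d̪/); palatal lacks fricative (/ʝ/); uvular lacks fricative (/ʁ/).

/d̪/, /ʝ/, /ʁ/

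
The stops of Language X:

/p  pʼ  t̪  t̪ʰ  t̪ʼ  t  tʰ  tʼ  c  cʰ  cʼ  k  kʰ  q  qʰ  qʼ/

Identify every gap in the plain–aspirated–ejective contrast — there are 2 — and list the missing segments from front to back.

/pʰ/, /kʼ/

bilabial: plain /p/, aspirated —, ejective /pʼ/.
dental: plain /t̪/, aspirated /t̪ʰ/, ejective /t̪ʼ/.
alveolar: plain /t/, aspirated /tʰ/, ejective /tʼ/.
palatal: plain /c/, aspirated /cʰ/, ejective /cʼ/.
velar: plain /k/, aspirated /kʰ/, ejective —.
uvular: plain /q/, aspirated /qʰ/, ejective /qʼ/.
Gaps, from front to back: bilabial lacks aspirated (/pʰ/); velar lacks ejective (/kʼ/).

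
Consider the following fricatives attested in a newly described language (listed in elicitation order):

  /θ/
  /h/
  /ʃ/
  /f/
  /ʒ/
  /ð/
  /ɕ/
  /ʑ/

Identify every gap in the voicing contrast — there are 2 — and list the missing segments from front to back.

labiodental: voiceless /f/, voiced —.
dental: voiceless /θ/, voiced /ð/.
postalveolar: voiceless /ʃ/, voiced /ʒ/.
alveolo-palatal: voiceless /ɕ/, voiced /ʑ/.
glottal: voiceless /h/, voiced —.
Gaps, from front to back: labiodental lacks voiced (/v/); glottal lacks voiced (/ɦ/).

/v/, /ɦ/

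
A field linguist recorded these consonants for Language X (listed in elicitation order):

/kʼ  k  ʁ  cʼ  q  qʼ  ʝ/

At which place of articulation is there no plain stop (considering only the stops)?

place of articulation  plain     ejective
palatal           —         cʼ      
velar             k         kʼ      
uvular            q         qʼ      
Every place of articulation has a plain member except palatal, where /c/ would be expected.

palatal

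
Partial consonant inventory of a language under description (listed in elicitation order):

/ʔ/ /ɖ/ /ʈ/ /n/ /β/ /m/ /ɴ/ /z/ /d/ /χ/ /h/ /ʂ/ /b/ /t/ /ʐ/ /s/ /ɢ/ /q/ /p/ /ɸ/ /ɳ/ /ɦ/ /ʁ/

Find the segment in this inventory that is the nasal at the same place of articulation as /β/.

/m/

/β/ is a voiced bilabial fricative.
The nasal at the same place is a bilabial nasal — in this inventory, /m/.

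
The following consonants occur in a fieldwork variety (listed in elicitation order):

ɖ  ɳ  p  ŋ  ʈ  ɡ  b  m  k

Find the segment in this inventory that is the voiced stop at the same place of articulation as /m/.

/m/ is a bilabial nasal.
The voiced stop at the same place is a voiced bilabial stop — in this inventory, /b/.

/b/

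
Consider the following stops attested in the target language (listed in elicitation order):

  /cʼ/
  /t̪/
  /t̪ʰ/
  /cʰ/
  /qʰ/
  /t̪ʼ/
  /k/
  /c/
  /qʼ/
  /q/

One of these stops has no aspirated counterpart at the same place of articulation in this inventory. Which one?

/k/

Dental: /t̪/ ~ /t̪ʰ/ ~ /t̪ʼ/
Palatal: /c/ ~ /cʰ/ ~ /cʼ/
Uvular: /q/ ~ /qʰ/ ~ /qʼ/
Velar: only /k/ (plain); no aspirated partner.
So /k/ is the unpaired segment.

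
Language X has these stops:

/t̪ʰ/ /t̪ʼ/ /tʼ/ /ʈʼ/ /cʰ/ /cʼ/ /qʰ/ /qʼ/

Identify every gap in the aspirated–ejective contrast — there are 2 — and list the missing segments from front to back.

/tʰ/, /ʈʰ/

Aspirated: /t̪ʰ/ (dental), /cʰ/ (palatal), /qʰ/ (uvular).
Ejective: /t̪ʼ/ (dental), /tʼ/ (alveolar), /ʈʼ/ (retroflex), /cʼ/ (palatal), /qʼ/ (uvular).
Gaps, from front to back: alveolar lacks aspirated (/tʰ/); retroflex lacks aspirated (/ʈʰ/).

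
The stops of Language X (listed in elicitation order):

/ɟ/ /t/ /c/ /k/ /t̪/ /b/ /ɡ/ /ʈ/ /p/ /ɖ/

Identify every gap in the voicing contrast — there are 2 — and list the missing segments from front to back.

place of articulation  voiceless  voiced  
bilabial          p         b       
dental            t̪        —       
alveolar          t         —       
retroflex         ʈ         ɖ       
palatal           c         ɟ       
velar             k         ɡ       
Gaps, from front to back: dental lacks voiced (/d̪/); alveolar lacks voiced (/d/).

/d̪/, /d/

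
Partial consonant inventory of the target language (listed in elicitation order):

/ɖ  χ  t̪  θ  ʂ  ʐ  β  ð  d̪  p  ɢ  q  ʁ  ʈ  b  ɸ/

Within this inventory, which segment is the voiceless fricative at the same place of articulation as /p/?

/ɸ/

/p/ is a voiceless bilabial stop.
The voiceless fricative at the same place is a voiceless bilabial fricative — in this inventory, /ɸ/.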